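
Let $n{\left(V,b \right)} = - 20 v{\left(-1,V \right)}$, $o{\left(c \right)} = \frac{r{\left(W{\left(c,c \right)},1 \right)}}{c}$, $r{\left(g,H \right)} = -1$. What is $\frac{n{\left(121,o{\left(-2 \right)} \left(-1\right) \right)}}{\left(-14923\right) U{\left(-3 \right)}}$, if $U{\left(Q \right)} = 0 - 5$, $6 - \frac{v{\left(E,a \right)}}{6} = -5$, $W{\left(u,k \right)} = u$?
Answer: $- \frac{264}{14923} \approx -0.017691$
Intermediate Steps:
$v{\left(E,a \right)} = 66$ ($v{\left(E,a \right)} = 36 - -30 = 36 + 30 = 66$)
$U{\left(Q \right)} = -5$
$o{\left(c \right)} = - \frac{1}{c}$
$n{\left(V,b \right)} = -1320$ ($n{\left(V,b \right)} = \left(-20\right) 66 = -1320$)
$\frac{n{\left(121,o{\left(-2 \right)} \left(-1\right) \right)}}{\left(-14923\right) U{\left(-3 \right)}} = - \frac{1320}{\left(-14923\right) \left(-5\right)} = - \frac{1320}{74615} = \left(-1320\right) \frac{1}{74615} = - \frac{264}{14923}$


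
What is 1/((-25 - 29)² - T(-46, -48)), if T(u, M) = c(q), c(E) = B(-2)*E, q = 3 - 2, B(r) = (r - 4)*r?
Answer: 1/2904 ≈ 0.00034435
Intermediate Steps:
B(r) = r*(-4 + r) (B(r) = (-4 + r)*r = r*(-4 + r))
q = 1
c(E) = 12*E (c(E) = (-2*(-4 - 2))*E = (-2*(-6))*E = 12*E)
T(u, M) = 12 (T(u, M) = 12*1 = 12)
1/((-25 - 29)² - T(-46, -48)) = 1/((-25 - 29)² - 1*12) = 1/((-54)² - 12) = 1/(2916 - 12) = 1/2904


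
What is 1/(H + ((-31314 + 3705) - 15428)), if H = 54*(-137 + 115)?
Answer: -1/44225 ≈ -2.2612e-5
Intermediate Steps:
H = -1188 (H = 54*(-22) = -1188)
1/(H + ((-31314 + 3705) - 15428)) = 1/(-1188 + ((-31314 + 3705) - 15428)) = 1/(-1188 + (-27609 - 15428)) = 1/(-1188 - 43037) = 1/(-44225) = -1/44225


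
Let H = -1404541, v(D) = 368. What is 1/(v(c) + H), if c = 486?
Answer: -1/1404173 ≈ -7.1216e-7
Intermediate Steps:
1/(v(c) + H) = 1/(368 - 1404541) = 1/(-1404173) = -1/1404173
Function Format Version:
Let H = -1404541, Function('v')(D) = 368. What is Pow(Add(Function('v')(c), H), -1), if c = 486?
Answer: Rational(-1, 1404173) ≈ -7.1216e-7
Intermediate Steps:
Pow(Add(Function('v')(c), H), -1) = Pow(Add(368, -1404541), -1) = Pow(-1404173, -1) = Rational(-1, 1404173)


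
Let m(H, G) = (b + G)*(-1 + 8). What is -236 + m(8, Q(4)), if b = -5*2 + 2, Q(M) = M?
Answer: -264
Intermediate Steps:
b = -8 (b = -10 + 2 = -8)
m(H, G) = -56 + 7*G (m(H, G) = (-8 + G)*(-1 + 8) = (-8 + G)*7 = -56 + 7*G)
-236 + m(8, Q(4)) = -236 + (-56 + 7*4) = -236 + (-56 + 28) = -236 - 28 = -264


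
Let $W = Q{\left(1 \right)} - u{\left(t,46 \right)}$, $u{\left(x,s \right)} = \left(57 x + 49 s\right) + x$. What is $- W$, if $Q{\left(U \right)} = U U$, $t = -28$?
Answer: $629$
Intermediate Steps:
$u{\left(x,s \right)} = 49 s + 58 x$ ($u{\left(x,s \right)} = \left(49 s + 57 x\right) + x = 49 s + 58 x$)
$Q{\left(U \right)} = U^{2}$
$W = -629$ ($W = 1^{2} - \left(49 \cdot 46 + 58 \left(-28\right)\right) = 1 - \left(2254 - 1624\right) = 1 - 630 = -629$)
$- W = \left(-1\right) \left(-629\right) = 629$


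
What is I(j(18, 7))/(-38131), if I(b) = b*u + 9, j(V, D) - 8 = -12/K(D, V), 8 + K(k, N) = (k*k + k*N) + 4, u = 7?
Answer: -3677/2173467 ≈ -0.0016918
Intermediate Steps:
K(k, N) = -4 + k² + N*k (K(k, N) = -8 + ((k*k + k*N) + 4) = -8 + ((k² + N*k) + 4) = -8 + (4 + k² + N*k) = -4 + k² + N*k)
j(V, D) = 8 - 12/(-4 + D² + D*V) (j(V, D) = 8 - 12/(-4 + D² + V*D) = 8 - 12/(-4 + D² + D*V))
I(b) = 9 + 7*b (I(b) = b*7 + 9 = 7*b + 9 = 9 + 7*b)
I(j(18, 7))/(-38131) = (9 + 7*(8 - 12/(-4 + 7² + 7*18)))/(-38131) = (9 + 7*(8 - 12/(-4 + 49 + 126)))*(-1/38131) = (9 + 7*(8 - 12/171))*(-1/38131) = (9 + 7*(8 - 12*1/171))*(-1/38131) = (9 + 7*(8 - 4/57))*(-1/38131) = (9 + 7*(452/57))*(-1/38131) = (9 + 3164/57)*(-1/38131) = (3677/57)*(-1/38131) = -3677/2173467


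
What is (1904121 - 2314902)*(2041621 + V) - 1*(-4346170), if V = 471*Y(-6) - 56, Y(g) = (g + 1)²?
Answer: -843468712370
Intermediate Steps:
Y(g) = (1 + g)²
V = 11719 (V = 471*(1 - 6)² - 56 = 471*(-5)² - 56 = 471*25 - 56 = 11775 - 56 = 11719)
(1904121 - 2314902)*(2041621 + V) - 1*(-4346170) = (1904121 - 2314902)*(2041621 + 11719) - 1*(-4346170) = -410781*2053340 + 4346170 = -843473058540 + 4346170 = -843468712370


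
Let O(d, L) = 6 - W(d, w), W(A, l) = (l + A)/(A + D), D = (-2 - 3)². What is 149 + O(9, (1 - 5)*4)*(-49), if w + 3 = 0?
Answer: -2318/17 ≈ -136.35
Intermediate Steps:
w = -3 (w = -3 + 0 = -3)
D = 25 (D = (-5)² = 25)
W(A, l) = (A + l)/(25 + A) (W(A, l) = (l + A)/(A + 25) = (A + l)/(25 + A))
O(d, L) = 6 - (-3 + d)/(25 + d) (O(d, L) = 6 - (d - 3)/(25 + d) = 6 - (-3 + d)/(25 + d))
149 + O(9, (1 - 5)*4)*(-49) = 149 + ((153 + 5*9)/(25 + 9))*(-49) = 149 + ((153 + 45)/34)*(-49) = 149 + ((1/34)*198)*(-49) = 149 + (99/17)*(-49) = 149 - 4851/17 = -2318/17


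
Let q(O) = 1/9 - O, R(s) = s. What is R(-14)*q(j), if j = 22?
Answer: 2758/9 ≈ 306.44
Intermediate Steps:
q(O) = ⅑ - O
R(-14)*q(j) = -14*(⅑ - 1*22) = -14*(⅑ - 22) = -14*(-197/9) = 2758/9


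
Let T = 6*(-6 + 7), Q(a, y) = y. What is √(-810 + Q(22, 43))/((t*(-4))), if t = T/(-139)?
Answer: 139*I*√767/24 ≈ 160.4*I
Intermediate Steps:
T = 6 (T = 6*1 = 6)
t = -6/139 (t = 6/(-139) = 6*(-1/139) = -6/139 ≈ -0.043165)
√(-810 + Q(22, 43))/((t*(-4))) = √(-810 + 43)/((-6/139*(-4))) = √(-767)/(24/139) = (I*√767)*(139/24) = 139*I*√767/24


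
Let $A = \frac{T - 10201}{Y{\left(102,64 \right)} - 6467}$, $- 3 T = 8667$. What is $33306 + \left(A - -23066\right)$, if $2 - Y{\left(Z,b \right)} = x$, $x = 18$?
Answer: $\frac{365472766}{6483} \approx 56374.0$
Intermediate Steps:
$T = -2889$ ($T = \left(- \frac{1}{3}\right) 8667 = -2889$)
$Y{\left(Z,b \right)} = -16$ ($Y{\left(Z,b \right)} = 2 - 18 = -16$)
$A = \frac{13090}{6483}$ ($A = \frac{-2889 - 10201}{-16 - 6467} = - \frac{13090}{-6483} = \left(-13090\right) \left(- \frac{1}{6483}\right) = \frac{13090}{6483} \approx 2.0191$)
$33306 + \left(A - -23066\right) = 33306 + \left(\frac{13090}{6483} - -23066\right) = 33306 + \left(\frac{13090}{6483} + 23066\right) = 33306 + \frac{149549968}{6483} = \frac{365472766}{6483}$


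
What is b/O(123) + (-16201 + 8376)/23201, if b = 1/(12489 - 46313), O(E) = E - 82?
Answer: -10851608001/32174775584 ≈ -0.33727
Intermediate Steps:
O(E) = -82 + E
b = -1/33824 (b = 1/(-33824) = -1/33824 ≈ -2.9565e-5)
b/O(123) + (-16201 + 8376)/23201 = -1/(33824*(-82 + 123)) + (-16201 + 8376)/23201 = -1/33824/41 - 7825*1/23201 = -1/33824*1/41 - 7825/23201 = -1/1386784 - 7825/23201 = -10851608001/32174775584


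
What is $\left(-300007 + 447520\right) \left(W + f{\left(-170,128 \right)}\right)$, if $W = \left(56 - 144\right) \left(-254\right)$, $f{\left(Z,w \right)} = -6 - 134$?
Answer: $3276558756$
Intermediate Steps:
$f{\left(Z,w \right)} = -140$ ($f{\left(Z,w \right)} = -6 - 134 = -140$)
$W = 22352$ ($W = \left(-88\right) \left(-254\right) = 22352$)
$\left(-300007 + 447520\right) \left(W + f{\left(-170,128 \right)}\right) = \left(-300007 + 447520\right) \left(22352 - 140\right) = 147513 \cdot 22212 = 3276558756$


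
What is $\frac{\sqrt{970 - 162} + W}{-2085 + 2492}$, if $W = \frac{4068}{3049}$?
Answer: $\frac{4068}{1240943} + \frac{2 \sqrt{202}}{407} \approx 0.073119$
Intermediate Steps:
$W = \frac{4068}{3049}$ ($W = 4068 \cdot \frac{1}{3049} = \frac{4068}{3049} \approx 1.3342$)
$\frac{\sqrt{970 - 162} + W}{-2085 + 2492} = \frac{\sqrt{970 - 162} + \frac{4068}{3049}}{-2085 + 2492} = \frac{\sqrt{808} + \frac{4068}{3049}}{407} = \left(2 \sqrt{202} + \frac{4068}{3049}\right) \frac{1}{407} = \left(\frac{4068}{3049} + 2 \sqrt{202}\right) \frac{1}{407} = \frac{4068}{1240943} + \frac{2 \sqrt{202}}{407}$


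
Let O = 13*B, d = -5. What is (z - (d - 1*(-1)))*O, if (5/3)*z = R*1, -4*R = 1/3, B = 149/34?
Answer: 153023/680 ≈ 225.03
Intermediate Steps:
B = 149/34 (B = 149*(1/34) = 149/34 ≈ 4.3824)
O = 1937/34 (O = 13*(149/34) = 1937/34 ≈ 56.971)
R = -1/12 (R = -¼/3 = -¼*⅓ = -1/12 ≈ -0.083333)
z = -1/20 (z = 3*(-1/12*1)/5 = (⅗)*(-1/12) = -1/20 ≈ -0.050000)
(z - (d - 1*(-1)))*O = (-1/20 - (-5 - 1*(-1)))*(1937/34) = (-1/20 - (-5 + 1))*(1937/34) = (-1/20 - 1*(-4))*(1937/34) = (-1/20 + 4)*(1937/34) = (79/20)*(1937/34) = 153023/680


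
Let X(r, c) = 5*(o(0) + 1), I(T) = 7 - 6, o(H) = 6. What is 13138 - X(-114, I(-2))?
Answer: 13103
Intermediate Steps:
I(T) = 1
X(r, c) = 35 (X(r, c) = 5*(6 + 1) = 5*7 = 35)
13138 - X(-114, I(-2)) = 13138 - 1*35 = 13138 - 35 = 13103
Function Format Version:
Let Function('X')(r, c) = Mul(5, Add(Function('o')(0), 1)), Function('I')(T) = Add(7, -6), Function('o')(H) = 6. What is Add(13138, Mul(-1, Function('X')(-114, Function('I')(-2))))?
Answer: 13103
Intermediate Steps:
Function('I')(T) = 1
Function('X')(r, c) = 35 (Function('X')(r, c) = Mul(5, Add(6, 1)) = Mul(5, 7) = 35)
Add(13138, Mul(-1, Function('X')(-114, Function('I')(-2)))) = Add(13138, Mul(-1, 35)) = Add(13138, -35) = 13103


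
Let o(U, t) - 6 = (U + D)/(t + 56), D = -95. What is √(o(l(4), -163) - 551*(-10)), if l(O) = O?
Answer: 7*√1289029/107 ≈ 74.276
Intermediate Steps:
o(U, t) = 6 + (-95 + U)/(56 + t) (o(U, t) = 6 + (U - 95)/(t + 56) = 6 + (-95 + U)/(56 + t))
√(o(l(4), -163) - 551*(-10)) = √((241 + 4 + 6*(-163))/(56 - 163) - 551*(-10)) = √((241 + 4 - 978)/(-107) + 5510) = √(-1/107*(-733) + 5510) = √(733/107 + 5510) = √(590303/107) = 7*√1289029/107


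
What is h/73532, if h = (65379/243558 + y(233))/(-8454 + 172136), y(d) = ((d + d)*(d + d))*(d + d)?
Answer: 8215592611249/977143721601264 ≈ 0.0084078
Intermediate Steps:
y(d) = 8*d**3 (y(d) = ((2*d)*(2*d))*(2*d) = (4*d**2)*(2*d) = 8*d**3)
h = 8215592611249/13288686852 (h = (65379/243558 + 8*233**3)/(-8454 + 172136) = (65379*(1/243558) + 8*12649337)/163682 = (21793/81186 + 101194696)*(1/163682) = (8215592611249/81186)*(1/163682) = 8215592611249/13288686852 ≈ 618.24)
h/73532 = (8215592611249/13288686852)/73532 = (8215592611249/13288686852)*(1/73532) = 8215592611249/977143721601264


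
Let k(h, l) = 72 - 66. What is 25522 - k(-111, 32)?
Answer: 25516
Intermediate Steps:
k(h, l) = 6
25522 - k(-111, 32) = 25522 - 1*6 = 25522 - 6 = 25516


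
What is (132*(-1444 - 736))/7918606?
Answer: -143880/3959303 ≈ -0.036340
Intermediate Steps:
(132*(-1444 - 736))/7918606 = (132*(-2180))*(1/7918606) = -287760*1/7918606 = -143880/3959303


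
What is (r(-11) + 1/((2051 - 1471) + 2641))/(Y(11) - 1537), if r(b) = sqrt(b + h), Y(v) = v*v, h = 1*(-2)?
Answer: -1/4560936 - I*sqrt(13)/1416 ≈ -2.1925e-7 - 0.0025463*I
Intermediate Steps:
h = -2
Y(v) = v**2
r(b) = sqrt(-2 + b) (r(b) = sqrt(b - 2) = sqrt(-2 + b))
(r(-11) + 1/((2051 - 1471) + 2641))/(Y(11) - 1537) = (sqrt(-2 - 11) + 1/((2051 - 1471) + 2641))/(11**2 - 1537) = (sqrt(-13) + 1/(580 + 2641))/(121 - 1537) = (I*sqrt(13) + 1/3221)/(-1416) = (I*sqrt(13) + 1/3221)*(-1/1416) = (1/3221 + I*sqrt(13))*(-1/1416) = -1/4560936 - I*sqrt(13)/1416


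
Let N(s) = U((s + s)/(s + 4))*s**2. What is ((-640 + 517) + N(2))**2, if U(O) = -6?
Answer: 21609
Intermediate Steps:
N(s) = -6*s**2
((-640 + 517) + N(2))**2 = ((-640 + 517) - 6*2**2)**2 = (-123 - 6*4)**2 = (-123 - 24)**2 = (-147)**2 = 21609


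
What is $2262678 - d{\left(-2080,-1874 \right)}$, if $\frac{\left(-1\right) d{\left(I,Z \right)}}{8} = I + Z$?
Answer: $2231046$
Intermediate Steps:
$d{\left(I,Z \right)} = - 8 I - 8 Z$ ($d{\left(I,Z \right)} = - 8 \left(I + Z\right) = - 8 I - 8 Z$)
$2262678 - d{\left(-2080,-1874 \right)} = 2262678 - \left(\left(-8\right) \left(-2080\right) - -14992\right) = 2262678 - \left(16640 + 14992\right) = 2262678 - 31632 = 2231046$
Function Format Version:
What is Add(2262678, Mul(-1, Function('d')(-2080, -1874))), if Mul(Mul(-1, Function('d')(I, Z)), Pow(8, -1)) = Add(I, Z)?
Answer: 2231046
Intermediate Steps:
Function('d')(I, Z) = Add(Mul(-8, I), Mul(-8, Z)) (Function('d')(I, Z) = Mul(-8, Add(I, Z)) = Add(Mul(-8, I), Mul(-8, Z)))
Add(2262678, Mul(-1, Function('d')(-2080, -1874))) = Add(2262678, Mul(-1, Add(Mul(-8, -2080), Mul(-8, -1874)))) = Add(2262678, Mul(-1, Add(16640, 14992))) = Add(2262678, Mul(-1, 31632)) = Add(2262678, -31632) = 2231046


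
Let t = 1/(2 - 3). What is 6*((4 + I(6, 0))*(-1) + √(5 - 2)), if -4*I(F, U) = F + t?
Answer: -33/2 + 6*√3 ≈ -6.1077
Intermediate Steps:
t = -1 (t = 1/(-1) = -1)
I(F, U) = ¼ - F/4 (I(F, U) = -(F - 1)/4 = -(-1 + F)/4 = ¼ - F/4)
6*((4 + I(6, 0))*(-1) + √(5 - 2)) = 6*((4 + (¼ - ¼*6))*(-1) + √(5 - 2)) = 6*((4 + (¼ - 3/2))*(-1) + √3) = 6*((4 - 5/4)*(-1) + √3) = 6*((11/4)*(-1) + √3) = 6*(-11/4 + √3) = -33/2 + 6*√3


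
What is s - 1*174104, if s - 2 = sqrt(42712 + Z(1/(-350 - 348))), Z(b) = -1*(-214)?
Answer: -174102 + 13*sqrt(254) ≈ -1.7389e+5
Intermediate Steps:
Z(b) = 214
s = 2 + 13*sqrt(254) (s = 2 + sqrt(42712 + 214) = 2 + sqrt(42926) = 2 + 13*sqrt(254) ≈ 209.19)
s - 1*174104 = (2 + 13*sqrt(254)) - 1*174104 = (2 + 13*sqrt(254)) - 174104 = -174102 + 13*sqrt(254)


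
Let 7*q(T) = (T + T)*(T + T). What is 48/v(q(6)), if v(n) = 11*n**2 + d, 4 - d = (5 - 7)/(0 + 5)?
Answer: 5880/570779 ≈ 0.010302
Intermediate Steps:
q(T) = 4*T**2/7 (q(T) = ((T + T)*(T + T))/7 = ((2*T)*(2*T))/7 = (4*T**2)/7 = 4*T**2/7)
d = 22/5 (d = 4 - (5 - 7)/(0 + 5) = 4 - (-2)/5 = 4 - 1*(-2/5) = 4 + 2/5 = 22/5 ≈ 4.4000)
v(n) = 22/5 + 11*n**2 (v(n) = 11*n**2 + 22/5 = 22/5 + 11*n**2)
48/v(q(6)) = 48/(22/5 + 11*((4/7)*6**2)**2) = 48/(22/5 + 11*((4/7)*36)**2) = 48/(22/5 + 11*(144/7)**2) = 48/(22/5 + 11*(20736/49)) = 48/(22/5 + 228096/49) = 48/(1141558/245) = 48*(245/1141558) = 5880/570779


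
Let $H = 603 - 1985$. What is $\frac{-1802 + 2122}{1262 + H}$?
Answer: $- \frac{8}{3} \approx -2.6667$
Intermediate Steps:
$H = -1382$
$\frac{-1802 + 2122}{1262 + H} = \frac{-1802 + 2122}{1262 - 1382} = \frac{320}{-120} = 320 \left(- \frac{1}{120}\right) = - \frac{8}{3}$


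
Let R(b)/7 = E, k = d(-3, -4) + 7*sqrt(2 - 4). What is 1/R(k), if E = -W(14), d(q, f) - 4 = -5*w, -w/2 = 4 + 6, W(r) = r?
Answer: -1/98 ≈ -0.010204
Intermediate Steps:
w = -20 (w = -2*(4 + 6) = -2*10 = -20)
d(q, f) = 104 (d(q, f) = 4 - 5*(-20) = 4 + 100 = 104)
E = -14 (E = -1*14 = -14)
k = 104 + 7*I*sqrt(2) (k = 104 + 7*sqrt(2 - 4) = 104 + 7*sqrt(-2) = 104 + 7*(I*sqrt(2)) = 104 + 7*I*sqrt(2) ≈ 104.0 + 9.8995*I)
R(b) = -98 (R(b) = 7*(-14) = -98)
1/R(k) = 1/(-98) = -1/98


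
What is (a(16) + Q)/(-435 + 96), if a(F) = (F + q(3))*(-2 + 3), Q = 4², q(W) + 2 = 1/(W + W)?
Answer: -181/2034 ≈ -0.088987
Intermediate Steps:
q(W) = -2 + 1/(2*W) (q(W) = -2 + 1/(W + W) = -2 + 1/(2*W))
Q = 16
a(F) = -11/6 + F (a(F) = (F + (-2 + (½)/3))*(-2 + 3) = (F + (-2 + (½)*(⅓)))*1 = (F + (-2 + ⅙))*1 = (F - 11/6)*1 = (-11/6 + F)*1 = -11/6 + F)
(a(16) + Q)/(-435 + 96) = ((-11/6 + 16) + 16)/(-435 + 96) = (85/6 + 16)/(-339) = (181/6)*(-1/339) = -181/2034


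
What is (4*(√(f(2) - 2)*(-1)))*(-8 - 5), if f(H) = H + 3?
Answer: 52*√3 ≈ 90.067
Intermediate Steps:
f(H) = 3 + H
(4*(√(f(2) - 2)*(-1)))*(-8 - 5) = (4*(√((3 + 2) - 2)*(-1)))*(-8 - 5) = (4*(√(5 - 2)*(-1)))*(-13) = (4*(√3*(-1)))*(-13) = (4*(-√3))*(-13) = -4*√3*(-13) = 52*√3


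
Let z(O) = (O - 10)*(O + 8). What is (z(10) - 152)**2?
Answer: 23104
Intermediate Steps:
z(O) = (-10 + O)*(8 + O)
(z(10) - 152)**2 = ((-80 + 10**2 - 2*10) - 152)**2 = ((-80 + 100 - 20) - 152)**2 = (0 - 152)**2 = (-152)**2 = 23104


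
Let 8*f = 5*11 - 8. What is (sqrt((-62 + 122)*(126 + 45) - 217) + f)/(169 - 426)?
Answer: -47/2056 - 11*sqrt(83)/257 ≈ -0.41280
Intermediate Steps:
f = 47/8 (f = (5*11 - 8)/8 = (55 - 8)/8 = (1/8)*47 = 47/8 ≈ 5.8750)
(sqrt((-62 + 122)*(126 + 45) - 217) + f)/(169 - 426) = (sqrt((-62 + 122)*(126 + 45) - 217) + 47/8)/(169 - 426) = (sqrt(60*171 - 217) + 47/8)/(-257) = (sqrt(10260 - 217) + 47/8)*(-1/257) = (sqrt(10043) + 47/8)*(-1/257) = (11*sqrt(83) + 47/8)*(-1/257) = (47/8 + 11*sqrt(83))*(-1/257) = -47/2056 - 11*sqrt(83)/257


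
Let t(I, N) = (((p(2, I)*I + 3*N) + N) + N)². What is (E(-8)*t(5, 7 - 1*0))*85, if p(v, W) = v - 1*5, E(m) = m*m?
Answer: 2176000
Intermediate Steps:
E(m) = m²
p(v, W) = -5 + v (p(v, W) = v - 5 = -5 + v)
t(I, N) = (-3*I + 5*N)² (t(I, N) = ((((-5 + 2)*I + 3*N) + N) + N)² = (((-3*I + 3*N) + N) + N)² = ((-3*I + 4*N) + N)² = (-3*I + 5*N)²)
(E(-8)*t(5, 7 - 1*0))*85 = ((-8)²*(-3*5 + 5*(7 - 1*0))²)*85 = (64*(-15 + 5*(7 + 0))²)*85 = (64*(-15 + 5*7)²)*85 = (64*(-15 + 35)²)*85 = (64*20²)*85 = (64*400)*85 = 25600*85 = 2176000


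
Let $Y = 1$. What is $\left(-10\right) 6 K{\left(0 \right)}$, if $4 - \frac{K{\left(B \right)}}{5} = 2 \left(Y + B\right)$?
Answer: $-600$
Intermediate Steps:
$K{\left(B \right)} = 10 - 10 B$ ($K{\left(B \right)} = 20 - 5 \cdot 2 \left(1 + B\right) = 20 - 5 \left(2 + 2 B\right) = 20 - \left(10 + 10 B\right) = 10 - 10 B$)
$\left(-10\right) 6 K{\left(0 \right)} = \left(-10\right) 6 \left(10 - 0\right) = - 60 \left(10 + 0\right) = \left(-60\right) 10 = -600$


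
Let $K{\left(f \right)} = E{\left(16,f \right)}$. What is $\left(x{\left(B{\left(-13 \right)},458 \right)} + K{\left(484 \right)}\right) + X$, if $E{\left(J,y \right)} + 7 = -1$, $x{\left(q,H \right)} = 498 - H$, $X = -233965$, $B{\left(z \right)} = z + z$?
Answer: $-233933$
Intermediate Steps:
$B{\left(z \right)} = 2 z$
$E{\left(J,y \right)} = -8$ ($E{\left(J,y \right)} = -7 - 1 = -8$)
$K{\left(f \right)} = -8$
$\left(x{\left(B{\left(-13 \right)},458 \right)} + K{\left(484 \right)}\right) + X = \left(\left(498 - 458\right) - 8\right) - 233965 = \left(40 - 8\right) - 233965 = 32 - 233965 = -233933$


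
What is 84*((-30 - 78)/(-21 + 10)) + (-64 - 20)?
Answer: 8148/11 ≈ 740.73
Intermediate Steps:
84*((-30 - 78)/(-21 + 10)) + (-64 - 20) = 84*(-108/(-11)) - 84 = 84*(-108*(-1/11)) - 84 = 84*(108/11) - 84 = 9072/11 - 84 = 8148/11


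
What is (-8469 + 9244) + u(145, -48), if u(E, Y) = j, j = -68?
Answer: 707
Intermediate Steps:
u(E, Y) = -68
(-8469 + 9244) + u(145, -48) = (-8469 + 9244) - 68 = 775 - 68 = 707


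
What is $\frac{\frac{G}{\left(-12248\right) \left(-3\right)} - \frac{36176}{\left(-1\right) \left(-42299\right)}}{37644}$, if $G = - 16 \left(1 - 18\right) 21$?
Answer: $- \frac{7553049}{406302790706} \approx -1.859 \cdot 10^{-5}$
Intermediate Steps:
$G = 5712$ ($G = - 16 \left(1 - 18\right) 21 = \left(-16\right) \left(-17\right) 21 = 272 \cdot 21 = 5712$)
$\frac{\frac{G}{\left(-12248\right) \left(-3\right)} - \frac{36176}{\left(-1\right) \left(-42299\right)}}{37644} = \frac{\frac{5712}{\left(-12248\right) \left(-3\right)} - \frac{36176}{\left(-1\right) \left(-42299\right)}}{37644} = \left(\frac{5712}{36744} - \frac{36176}{42299}\right) \frac{1}{37644} = \left(5712 \cdot \frac{1}{36744} - \frac{36176}{42299}\right) \frac{1}{37644} = \left(\frac{238}{1531} - \frac{36176}{42299}\right) \frac{1}{37644} = \left(- \frac{45318294}{64759769}\right) \frac{1}{37644} = - \frac{7553049}{406302790706}$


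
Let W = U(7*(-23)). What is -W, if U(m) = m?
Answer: 161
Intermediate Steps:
W = -161 (W = 7*(-23) = -161)
-W = -1*(-161) = 161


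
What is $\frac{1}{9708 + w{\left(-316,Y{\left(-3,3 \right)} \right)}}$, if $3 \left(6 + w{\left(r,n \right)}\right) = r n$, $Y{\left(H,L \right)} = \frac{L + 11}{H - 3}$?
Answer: $\frac{9}{89530} \approx 0.00010052$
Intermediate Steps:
$Y{\left(H,L \right)} = \frac{11 + L}{-3 + H}$
$w{\left(r,n \right)} = -6 + \frac{n r}{3}$ ($w{\left(r,n \right)} = -6 + \frac{r n}{3} = -6 + \frac{n r}{3}$)
$\frac{1}{9708 + w{\left(-316,Y{\left(-3,3 \right)} \right)}} = \frac{1}{9708 - \left(6 - \frac{1}{3} \frac{11 + 3}{-3 - 3} \left(-316\right)\right)} = \frac{1}{9708 - \left(6 - \frac{1}{3} \frac{1}{-6} \cdot 14 \left(-316\right)\right)} = \frac{1}{9708 - \left(6 - \frac{1}{3} \left(\left(- \frac{1}{6}\right) 14\right) \left(-316\right)\right)} = \frac{1}{9708 - \left(6 + \frac{7}{9} \left(-316\right)\right)} = \frac{1}{9708 + \left(-6 + \frac{2212}{9}\right)} = \frac{1}{9708 + \frac{2158}{9}} = \frac{1}{\frac{89530}{9}} = \frac{9}{89530}$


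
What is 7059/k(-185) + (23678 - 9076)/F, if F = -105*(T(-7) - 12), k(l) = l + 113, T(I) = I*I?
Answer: -451993/4440 ≈ -101.80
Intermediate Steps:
T(I) = I**2
k(l) = 113 + l
F = -3885 (F = -105*((-7)**2 - 12) = -105*(49 - 12) = -105*37 = -3885)
7059/k(-185) + (23678 - 9076)/F = 7059/(113 - 185) + (23678 - 9076)/(-3885) = 7059/(-72) + 14602*(-1/3885) = 7059*(-1/72) - 2086/555 = -2353/24 - 2086/555 = -451993/4440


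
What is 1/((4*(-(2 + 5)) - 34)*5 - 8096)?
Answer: -1/8406 ≈ -0.00011896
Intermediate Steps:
1/((4*(-(2 + 5)) - 34)*5 - 8096) = 1/((4*(-1*7) - 34)*5 - 8096) = 1/((4*(-7) - 34)*5 - 8096) = 1/((-28 - 34)*5 - 8096) = 1/(-62*5 - 8096) = 1/(-310 - 8096) = 1/(-8406) = -1/8406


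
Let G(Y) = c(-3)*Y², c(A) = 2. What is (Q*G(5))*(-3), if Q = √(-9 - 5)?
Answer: -150*I*√14 ≈ -561.25*I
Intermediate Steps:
Q = I*√14 (Q = √(-14) = I*√14 ≈ 3.7417*I)
G(Y) = 2*Y²
(Q*G(5))*(-3) = ((I*√14)*(2*5²))*(-3) = ((I*√14)*(2*25))*(-3) = ((I*√14)*50)*(-3) = (50*I*√14)*(-3) = -150*I*√14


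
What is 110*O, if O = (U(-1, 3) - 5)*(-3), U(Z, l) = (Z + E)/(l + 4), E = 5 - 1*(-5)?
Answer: 8580/7 ≈ 1225.7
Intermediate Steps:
E = 10 (E = 5 + 5 = 10)
U(Z, l) = (10 + Z)/(4 + l) (U(Z, l) = (Z + 10)/(l + 4) = (10 + Z)/(4 + l))
O = 78/7 (O = ((10 - 1)/(4 + 3) - 5)*(-3) = (9/7 - 5)*(-3) = -26/7*(-3) = 78/7 ≈ 11.143)
110*O = 110*(78/7) = 8580/7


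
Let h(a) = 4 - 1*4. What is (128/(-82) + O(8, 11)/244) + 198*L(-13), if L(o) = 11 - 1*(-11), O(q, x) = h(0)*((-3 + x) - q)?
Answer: 178532/41 ≈ 4354.4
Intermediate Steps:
h(a) = 0 (h(a) = 4 - 4 = 0)
O(q, x) = 0 (O(q, x) = 0*((-3 + x) - q) = 0*(-3 + x - q) = 0)
L(o) = 22 (L(o) = 11 + 11 = 22)
(128/(-82) + O(8, 11)/244) + 198*L(-13) = (128/(-82) + 0/244) + 198*22 = (128*(-1/82) + 0*(1/244)) + 4356 = (-64/41 + 0) + 4356 = -64/41 + 4356 = 178532/41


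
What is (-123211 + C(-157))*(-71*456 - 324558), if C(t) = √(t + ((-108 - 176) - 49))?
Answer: 43978195074 - 2498538*I*√10 ≈ 4.3978e+10 - 7.9011e+6*I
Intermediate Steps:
C(t) = √(-333 + t) (C(t) = √(t + (-284 - 49)) = √(t - 333) = √(-333 + t))
(-123211 + C(-157))*(-71*456 - 324558) = (-123211 + √(-333 - 157))*(-71*456 - 324558) = (-123211 + √(-490))*(-32376 - 324558) = (-123211 + 7*I*√10)*(-356934) = 43978195074 - 2498538*I*√10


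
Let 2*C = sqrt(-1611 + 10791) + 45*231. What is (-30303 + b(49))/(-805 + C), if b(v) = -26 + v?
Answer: -106403920/15433409 + 72672*sqrt(255)/15433409 ≈ -6.8192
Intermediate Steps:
C = 10395/2 + 3*sqrt(255) (C = (sqrt(-1611 + 10791) + 45*231)/2 = (sqrt(9180) + 10395)/2 = (6*sqrt(255) + 10395)/2 = (10395 + 6*sqrt(255))/2 = 10395/2 + 3*sqrt(255) ≈ 5245.4)
(-30303 + b(49))/(-805 + C) = (-30303 + (-26 + 49))/(-805 + (10395/2 + 3*sqrt(255))) = (-30303 + 23)/(8785/2 + 3*sqrt(255)) = -30280/(8785/2 + 3*sqrt(255))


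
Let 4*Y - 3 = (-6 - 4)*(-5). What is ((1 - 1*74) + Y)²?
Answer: 57121/16 ≈ 3570.1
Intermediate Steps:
Y = 53/4 (Y = ¾ + ((-6 - 4)*(-5))/4 = ¾ + (-10*(-5))/4 = ¾ + (¼)*50 = ¾ + 25/2 = 53/4 ≈ 13.250)
((1 - 1*74) + Y)² = ((1 - 1*74) + 53/4)² = ((1 - 74) + 53/4)² = (-73 + 53/4)² = (-239/4)² = 57121/16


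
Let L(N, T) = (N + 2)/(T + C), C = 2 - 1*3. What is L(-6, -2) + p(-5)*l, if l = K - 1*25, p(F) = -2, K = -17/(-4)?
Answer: 257/6 ≈ 42.833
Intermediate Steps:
C = -1 (C = 2 - 3 = -1)
K = 17/4 (K = -17*(-1/4) = 17/4 ≈ 4.2500)
L(N, T) = (2 + N)/(-1 + T) (L(N, T) = (N + 2)/(T - 1) = (2 + N)/(-1 + T))
l = -83/4 (l = 17/4 - 1*25 = 17/4 - 25 = -83/4 ≈ -20.750)
L(-6, -2) + p(-5)*l = (2 - 6)/(-1 - 2) - 2*(-83/4) = -4/(-3) + 83/2 = -1/3*(-4) + 83/2 = 4/3 + 83/2 = 257/6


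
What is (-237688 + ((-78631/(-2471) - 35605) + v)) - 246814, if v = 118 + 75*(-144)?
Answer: -187357284/353 ≈ -5.3076e+5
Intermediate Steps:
v = -10682 (v = 118 - 10800 = -10682)
(-237688 + ((-78631/(-2471) - 35605) + v)) - 246814 = (-237688 + ((-78631/(-2471) - 35605) - 10682)) - 246814 = (-237688 + ((-78631*(-1/2471) - 35605) - 10682)) - 246814 = (-237688 + ((11233/353 - 35605) - 10682)) - 246814 = (-237688 + (-12557332/353 - 10682)) - 246814 = (-237688 - 16328078/353) - 246814 = -100231942/353 - 246814 = -187357284/353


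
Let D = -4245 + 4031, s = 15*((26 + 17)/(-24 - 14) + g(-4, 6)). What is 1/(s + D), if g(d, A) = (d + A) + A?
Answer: -38/4217 ≈ -0.0090111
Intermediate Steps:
g(d, A) = d + 2*A (g(d, A) = (A + d) + A = d + 2*A)
s = 3915/38 (s = 15*((26 + 17)/(-24 - 14) + (-4 + 2*6)) = 15*(43/(-38) + (-4 + 12)) = 15*(43*(-1/38) + 8) = 15*(-43/38 + 8) = 15*(261/38) = 3915/38 ≈ 103.03)
D = -214
1/(s + D) = 1/(3915/38 - 214) = 1/(-4217/38) = -38/4217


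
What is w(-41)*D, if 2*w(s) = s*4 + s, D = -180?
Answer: 18450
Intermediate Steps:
w(s) = 5*s/2 (w(s) = (s*4 + s)/2 = (4*s + s)/2 = (5*s)/2 = 5*s/2)
w(-41)*D = ((5/2)*(-41))*(-180) = -205/2*(-180) = 18450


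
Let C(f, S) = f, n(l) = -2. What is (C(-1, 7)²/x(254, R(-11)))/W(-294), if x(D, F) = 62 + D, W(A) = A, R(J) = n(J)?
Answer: -1/92904 ≈ -1.0764e-5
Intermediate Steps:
R(J) = -2
(C(-1, 7)²/x(254, R(-11)))/W(-294) = ((-1)²/(62 + 254))/(-294) = (1/316)*(-1/294) = -1/92904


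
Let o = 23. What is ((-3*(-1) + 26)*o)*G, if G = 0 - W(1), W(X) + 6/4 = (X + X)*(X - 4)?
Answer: 10005/2 ≈ 5002.5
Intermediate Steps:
W(X) = -3/2 + 2*X*(-4 + X) (W(X) = -3/2 + (X + X)*(X - 4) = -3/2 + (2*X)*(-4 + X) = -3/2 + 2*X*(-4 + X))
G = 15/2 (G = 0 - (-3/2 - 8*1 + 2*1²) = 0 - (-3/2 - 8 + 2*1) = 0 - (-3/2 - 8 + 2) = 0 - 1*(-15/2) = 0 + 15/2 = 15/2 ≈ 7.5000)
((-3*(-1) + 26)*o)*G = ((-3*(-1) + 26)*23)*(15/2) = ((3 + 26)*23)*(15/2) = (29*23)*(15/2) = 667*(15/2) = 10005/2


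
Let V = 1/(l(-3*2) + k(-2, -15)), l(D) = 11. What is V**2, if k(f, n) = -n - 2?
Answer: 1/576 ≈ 0.0017361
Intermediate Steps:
k(f, n) = -2 - n
V = 1/24 (V = 1/(11 + (-2 - 1*(-15))) = 1/(11 + (-2 + 15)) = 1/(11 + 13) = 1/24 ≈ 0.041667)
V**2 = (1/24)**2 = 1/576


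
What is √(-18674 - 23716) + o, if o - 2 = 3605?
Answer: 3607 + 3*I*√4710 ≈ 3607.0 + 205.89*I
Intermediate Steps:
o = 3607 (o = 2 + 3605 = 3607)
√(-18674 - 23716) + o = √(-18674 - 23716) + 3607 = √(-42390) + 3607 = 3*I*√4710 + 3607 = 3607 + 3*I*√4710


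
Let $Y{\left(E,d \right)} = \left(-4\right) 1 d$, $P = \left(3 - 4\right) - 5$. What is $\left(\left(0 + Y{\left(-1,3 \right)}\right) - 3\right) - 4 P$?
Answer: $9$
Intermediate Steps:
$P = -6$ ($P = -1 - 5 = -6$)
$Y{\left(E,d \right)} = - 4 d$
$\left(\left(0 + Y{\left(-1,3 \right)}\right) - 3\right) - 4 P = \left(\left(0 - 12\right) - 3\right) - -24 = \left(\left(0 - 12\right) - 3\right) + 24 = \left(-12 - 3\right) + 24 = -15 + 24 = 9$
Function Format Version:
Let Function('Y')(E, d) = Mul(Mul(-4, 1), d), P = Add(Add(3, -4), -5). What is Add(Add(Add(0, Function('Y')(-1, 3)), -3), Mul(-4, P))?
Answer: 9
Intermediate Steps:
P = -6 (P = Add(-1, -5) = -6)
Function('Y')(E, d) = Mul(-4, d)
Add(Add(Add(0, Function('Y')(-1, 3)), -3), Mul(-4, P)) = Add(Add(Add(0, Mul(-4, 3)), -3), Mul(-4, -6)) = Add(Add(Add(0, -12), -3), 24) = Add(Add(-12, -3), 24) = Add(-15, 24) = 9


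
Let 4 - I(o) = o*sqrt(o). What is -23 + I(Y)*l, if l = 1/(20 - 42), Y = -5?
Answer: -255/11 - 5*I*sqrt(5)/22 ≈ -23.182 - 0.5082*I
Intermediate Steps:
l = -1/22 (l = 1/(-22) = -1/22 ≈ -0.045455)
I(o) = 4 - o**(3/2) (I(o) = 4 - o*sqrt(o) = 4 - o**(3/2))
-23 + I(Y)*l = -23 + (4 - (-5)**(3/2))*(-1/22) = -23 + (4 - (-5)*I*sqrt(5))*(-1/22) = -23 + (4 + 5*I*sqrt(5))*(-1/22) = -23 + (-2/11 - 5*I*sqrt(5)/22) = -255/11 - 5*I*sqrt(5)/22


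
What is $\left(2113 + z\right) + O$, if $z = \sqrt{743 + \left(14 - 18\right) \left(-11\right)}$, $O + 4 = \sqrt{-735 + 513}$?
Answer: $2109 + \sqrt{787} + i \sqrt{222} \approx 2137.1 + 14.9 i$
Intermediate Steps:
$O = -4 + i \sqrt{222}$ ($O = -4 + \sqrt{-735 + 513} = -4 + \sqrt{-222} = -4 + i \sqrt{222} \approx -4.0 + 14.9 i$)
$z = \sqrt{787}$ ($z = \sqrt{743 - -44} = \sqrt{743 + 44} = \sqrt{787} \approx 28.054$)
$\left(2113 + z\right) + O = \left(2113 + \sqrt{787}\right) - \left(4 - i \sqrt{222}\right) = 2109 + \sqrt{787} + i \sqrt{222}$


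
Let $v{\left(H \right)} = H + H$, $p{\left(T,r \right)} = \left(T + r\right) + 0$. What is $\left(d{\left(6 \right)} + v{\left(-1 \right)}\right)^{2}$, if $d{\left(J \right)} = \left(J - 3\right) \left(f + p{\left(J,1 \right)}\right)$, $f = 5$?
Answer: $1156$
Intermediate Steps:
$p{\left(T,r \right)} = T + r$
$v{\left(H \right)} = 2 H$
$d{\left(J \right)} = \left(-3 + J\right) \left(6 + J\right)$ ($d{\left(J \right)} = \left(J - 3\right) \left(5 + \left(J + 1\right)\right) = \left(-3 + J\right) \left(5 + \left(1 + J\right)\right) = \left(-3 + J\right) \left(6 + J\right)$)
$\left(d{\left(6 \right)} + v{\left(-1 \right)}\right)^{2} = \left(\left(-18 + 6^{2} + 3 \cdot 6\right) + 2 \left(-1\right)\right)^{2} = \left(\left(-18 + 36 + 18\right) - 2\right)^{2} = \left(36 - 2\right)^{2} = 34^{2} = 1156$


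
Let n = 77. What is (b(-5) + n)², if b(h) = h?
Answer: 5184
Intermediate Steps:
(b(-5) + n)² = (-5 + 77)² = 72² = 5184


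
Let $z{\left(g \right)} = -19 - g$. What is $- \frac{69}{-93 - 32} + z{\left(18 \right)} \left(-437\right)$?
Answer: $\frac{2021194}{125} \approx 16170.0$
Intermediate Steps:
$- \frac{69}{-93 - 32} + z{\left(18 \right)} \left(-437\right) = - \frac{69}{-93 - 32} + \left(-19 - 18\right) \left(-437\right) = - \frac{69}{-125} - -16169 = \left(-69\right) \left(- \frac{1}{125}\right) + 16169 = \frac{69}{125} + 16169 = \frac{2021194}{125}$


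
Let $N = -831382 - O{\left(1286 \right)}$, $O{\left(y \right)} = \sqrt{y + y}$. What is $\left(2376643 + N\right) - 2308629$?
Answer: $-763368 - 2 \sqrt{643} \approx -7.6342 \cdot 10^{5}$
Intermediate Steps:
$O{\left(y \right)} = \sqrt{2} \sqrt{y}$ ($O{\left(y \right)} = \sqrt{2 y} = \sqrt{2} \sqrt{y}$)
$N = -831382 - 2 \sqrt{643}$ ($N = -831382 - \sqrt{2} \sqrt{1286} = -831382 - 2 \sqrt{643} \approx -8.3143 \cdot 10^{5}$)
$\left(2376643 + N\right) - 2308629 = \left(2376643 - \left(831382 + 2 \sqrt{643}\right)\right) - 2308629 = \left(1545261 - 2 \sqrt{643}\right) - 2308629 = -763368 - 2 \sqrt{643}$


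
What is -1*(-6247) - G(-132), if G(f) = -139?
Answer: 6386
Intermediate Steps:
-1*(-6247) - G(-132) = -1*(-6247) - 1*(-139) = 6247 + 139 = 6386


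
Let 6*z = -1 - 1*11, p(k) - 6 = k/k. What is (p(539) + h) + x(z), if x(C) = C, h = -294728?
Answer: -294723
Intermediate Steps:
p(k) = 7 (p(k) = 6 + k/k = 6 + 1 = 7)
z = -2 (z = (-1 - 1*11)/6 = (-1 - 11)/6 = (⅙)*(-12) = -2)
(p(539) + h) + x(z) = (7 - 294728) - 2 = -294721 - 2 = -294723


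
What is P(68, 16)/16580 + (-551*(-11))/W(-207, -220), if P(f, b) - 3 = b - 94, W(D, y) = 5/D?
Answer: -4160343207/16580 ≈ -2.5093e+5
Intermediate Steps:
P(f, b) = -91 + b (P(f, b) = 3 + (b - 94) = 3 + (-94 + b) = -91 + b)
P(68, 16)/16580 + (-551*(-11))/W(-207, -220) = (-91 + 16)/16580 + (-551*(-11))/((5/(-207))) = -75*1/16580 + 6061/((5*(-1/207))) = -15/3316 + 6061/(-5/207) = -15/3316 + 6061*(-207/5) = -15/3316 - 1254627/5 = -4160343207/16580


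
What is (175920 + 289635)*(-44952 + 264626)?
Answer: 102270329070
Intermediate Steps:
(175920 + 289635)*(-44952 + 264626) = 465555*219674 = 102270329070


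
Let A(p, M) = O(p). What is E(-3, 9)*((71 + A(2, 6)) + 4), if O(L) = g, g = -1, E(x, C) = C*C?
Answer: 5994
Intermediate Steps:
E(x, C) = C**2
O(L) = -1
A(p, M) = -1
E(-3, 9)*((71 + A(2, 6)) + 4) = 9**2*((71 - 1) + 4) = 81*(70 + 4) = 81*74 = 5994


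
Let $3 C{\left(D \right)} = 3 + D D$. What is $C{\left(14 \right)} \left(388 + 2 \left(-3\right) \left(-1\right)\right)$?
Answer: $\frac{78406}{3} \approx 26135.0$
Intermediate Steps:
$C{\left(D \right)} = 1 + \frac{D^{2}}{3}$ ($C{\left(D \right)} = \frac{3 + D D}{3} = \frac{3 + D^{2}}{3} = 1 + \frac{D^{2}}{3}$)
$C{\left(14 \right)} \left(388 + 2 \left(-3\right) \left(-1\right)\right) = \left(1 + \frac{14^{2}}{3}\right) \left(388 + 2 \left(-3\right) \left(-1\right)\right) = \left(1 + \frac{1}{3} \cdot 196\right) \left(388 - -6\right) = \left(1 + \frac{196}{3}\right) \left(388 + 6\right) = \frac{199}{3} \cdot 394 = \frac{78406}{3}$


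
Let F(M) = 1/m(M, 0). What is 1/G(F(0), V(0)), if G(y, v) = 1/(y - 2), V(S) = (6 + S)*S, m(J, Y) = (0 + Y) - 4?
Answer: -9/4 ≈ -2.2500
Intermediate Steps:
m(J, Y) = -4 + Y (m(J, Y) = Y - 4 = -4 + Y)
F(M) = -¼ (F(M) = 1/(-4 + 0) = 1/(-4) = -¼)
V(S) = S*(6 + S)
G(y, v) = 1/(-2 + y)
1/G(F(0), V(0)) = 1/(1/(-2 - ¼)) = 1/(1/(-9/4)) = 1/(-4/9) = -9/4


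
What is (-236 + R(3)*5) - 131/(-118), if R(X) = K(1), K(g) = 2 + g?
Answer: -25947/118 ≈ -219.89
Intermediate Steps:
R(X) = 3 (R(X) = 2 + 1 = 3)
(-236 + R(3)*5) - 131/(-118) = (-236 + 3*5) - 131/(-118) = (-236 + 15) - 131*(-1/118) = -221 + 131/118 = -25947/118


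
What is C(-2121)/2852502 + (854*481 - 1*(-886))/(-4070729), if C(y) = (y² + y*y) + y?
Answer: 11814200589683/3870587537986 ≈ 3.0523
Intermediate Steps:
C(y) = y + 2*y² (C(y) = (y² + y²) + y = 2*y² + y = y + 2*y²)
C(-2121)/2852502 + (854*481 - 1*(-886))/(-4070729) = -2121*(1 + 2*(-2121))/2852502 + (854*481 - 1*(-886))/(-4070729) = -2121*(1 - 4242)*(1/2852502) + (410774 + 886)*(-1/4070729) = -2121*(-4241)*(1/2852502) + 411660*(-1/4070729) = 8995161*(1/2852502) - 411660/4070729 = 2998387/950834 - 411660/4070729 = 11814200589683/3870587537986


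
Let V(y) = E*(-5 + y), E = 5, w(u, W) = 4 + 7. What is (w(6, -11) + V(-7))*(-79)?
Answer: 3871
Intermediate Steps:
w(u, W) = 11
V(y) = -25 + 5*y (V(y) = 5*(-5 + y) = -25 + 5*y)
(w(6, -11) + V(-7))*(-79) = (11 + (-25 + 5*(-7)))*(-79) = (11 + (-25 - 35))*(-79) = (11 - 60)*(-79) = -49*(-79) = 3871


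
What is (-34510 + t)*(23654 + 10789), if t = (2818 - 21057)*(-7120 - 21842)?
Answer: 18192909981744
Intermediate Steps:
t = 528237918 (t = -18239*(-28962) = 528237918)
(-34510 + t)*(23654 + 10789) = (-34510 + 528237918)*(23654 + 10789) = 528203408*34443 = 18192909981744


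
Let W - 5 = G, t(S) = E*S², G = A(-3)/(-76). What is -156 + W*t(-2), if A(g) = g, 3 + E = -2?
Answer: -4879/19 ≈ -256.79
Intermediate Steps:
E = -5 (E = -3 - 2 = -5)
G = 3/76 (G = -3/(-76) = -3*(-1/76) = 3/76 ≈ 0.039474)
t(S) = -5*S²
W = 383/76 (W = 5 + 3/76 = 383/76 ≈ 5.0395)
-156 + W*t(-2) = -156 + 383*(-5*(-2)²)/76 = -156 + 383*(-5*4)/76 = -156 + (383/76)*(-20) = -156 - 1915/19 = -4879/19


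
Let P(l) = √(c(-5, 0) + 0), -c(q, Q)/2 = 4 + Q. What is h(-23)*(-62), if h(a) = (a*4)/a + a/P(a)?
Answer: -248 - 713*I*√2/2 ≈ -248.0 - 504.17*I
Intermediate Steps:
c(q, Q) = -8 - 2*Q (c(q, Q) = -2*(4 + Q) = -8 - 2*Q)
P(l) = 2*I*√2 (P(l) = √((-8 - 2*0) + 0) = √((-8 + 0) + 0) = √(-8 + 0) = √(-8) = 2*I*√2)
h(a) = 4 - I*a*√2/4 (h(a) = (a*4)/a + a/((2*I*√2)) = (4*a)/a + a*(-I*√2/4) = 4 - I*a*√2/4)
h(-23)*(-62) = (4 - ¼*I*(-23)*√2)*(-62) = (4 + 23*I*√2/4)*(-62) = -248 - 713*I*√2/2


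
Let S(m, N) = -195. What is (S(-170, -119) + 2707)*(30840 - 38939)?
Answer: -20344688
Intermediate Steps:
(S(-170, -119) + 2707)*(30840 - 38939) = (-195 + 2707)*(30840 - 38939) = 2512*(-8099) = -20344688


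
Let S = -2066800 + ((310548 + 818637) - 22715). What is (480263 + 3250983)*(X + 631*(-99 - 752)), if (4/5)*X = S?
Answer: -6482642547301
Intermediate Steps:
S = -960330 (S = -2066800 + (1129185 - 22715) = -2066800 + 1106470 = -960330)
X = -2400825/2 (X = (5/4)*(-960330) = -2400825/2 ≈ -1.2004e+6)
(480263 + 3250983)*(X + 631*(-99 - 752)) = (480263 + 3250983)*(-2400825/2 + 631*(-99 - 752)) = 3731246*(-2400825/2 + 631*(-851)) = 3731246*(-2400825/2 - 536981) = 3731246*(-3474787/2) = -6482642547301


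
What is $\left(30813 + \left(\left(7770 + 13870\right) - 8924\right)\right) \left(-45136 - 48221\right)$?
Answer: $-4063736853$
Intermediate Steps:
$\left(30813 + \left(\left(7770 + 13870\right) - 8924\right)\right) \left(-45136 - 48221\right) = \left(30813 + \left(21640 - 8924\right)\right) \left(-93357\right) = \left(30813 + 12716\right) \left(-93357\right) = 43529 \left(-93357\right) = -4063736853$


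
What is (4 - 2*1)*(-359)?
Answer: -718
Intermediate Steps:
(4 - 2*1)*(-359) = (4 - 2)*(-359) = 2*(-359) = -718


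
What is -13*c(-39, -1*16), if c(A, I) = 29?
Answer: -377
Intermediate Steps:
-13*c(-39, -1*16) = -13*29 = -377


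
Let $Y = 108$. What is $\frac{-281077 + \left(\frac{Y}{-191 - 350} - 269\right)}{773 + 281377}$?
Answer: $- \frac{25368049}{25440525} \approx -0.99715$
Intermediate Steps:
$\frac{-281077 + \left(\frac{Y}{-191 - 350} - 269\right)}{773 + 281377} = \frac{-281077 + \left(\frac{1}{-191 - 350} \cdot 108 - 269\right)}{773 + 281377} = \frac{-281077 + \left(\frac{1}{-541} \cdot 108 - 269\right)}{282150} = \left(-281077 - \frac{145637}{541}\right) \frac{1}{282150} = \left(- \frac{152208294}{541}\right) \frac{1}{282150} = - \frac{25368049}{25440525}$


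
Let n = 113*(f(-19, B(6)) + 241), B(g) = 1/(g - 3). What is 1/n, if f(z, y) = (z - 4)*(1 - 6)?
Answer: 1/40228 ≈ 2.4858e-5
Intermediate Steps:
B(g) = 1/(-3 + g)
f(z, y) = 20 - 5*z (f(z, y) = (-4 + z)*(-5) = 20 - 5*z)
n = 40228 (n = 113*((20 - 5*(-19)) + 241) = 113*((20 + 95) + 241) = 113*(115 + 241) = 113*356 = 40228)
1/n = 1/40228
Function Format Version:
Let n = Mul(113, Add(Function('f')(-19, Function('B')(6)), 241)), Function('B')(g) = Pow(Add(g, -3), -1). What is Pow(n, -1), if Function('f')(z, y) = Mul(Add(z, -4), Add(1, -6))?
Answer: Rational(1, 40228) ≈ 2.4858e-5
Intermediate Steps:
Function('B')(g) = Pow(Add(-3, g), -1)
Function('f')(z, y) = Add(20, Mul(-5, z)) (Function('f')(z, y) = Mul(Add(-4, z), -5) = Add(20, Mul(-5, z)))
n = 40228 (n = Mul(113, Add(Add(20, Mul(-5, -19)), 241)) = Mul(113, Add(Add(20, 95), 241)) = Mul(113, Add(115, 241)) = Mul(113, 356) = 40228)
Pow(n, -1) = Pow(40228, -1) = Rational(1, 40228)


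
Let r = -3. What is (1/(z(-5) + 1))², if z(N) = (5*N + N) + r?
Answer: 1/1024 ≈ 0.00097656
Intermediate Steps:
z(N) = -3 + 6*N (z(N) = (5*N + N) - 3 = 6*N - 3 = -3 + 6*N)
(1/(z(-5) + 1))² = (1/((-3 + 6*(-5)) + 1))² = (1/((-3 - 30) + 1))² = (1/(-33 + 1))² = (1/(-32))² = (-1/32)² = 1/1024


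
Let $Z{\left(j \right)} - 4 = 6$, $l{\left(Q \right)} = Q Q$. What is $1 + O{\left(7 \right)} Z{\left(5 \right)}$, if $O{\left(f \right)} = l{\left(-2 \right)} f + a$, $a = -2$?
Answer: $261$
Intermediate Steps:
$l{\left(Q \right)} = Q^{2}$
$Z{\left(j \right)} = 10$ ($Z{\left(j \right)} = 4 + 6 = 10$)
$O{\left(f \right)} = -2 + 4 f$ ($O{\left(f \right)} = \left(-2\right)^{2} f - 2 = 4 f - 2 = -2 + 4 f$)
$1 + O{\left(7 \right)} Z{\left(5 \right)} = 1 + \left(-2 + 4 \cdot 7\right) 10 = 1 + \left(-2 + 28\right) 10 = 1 + 26 \cdot 10 = 1 + 260 = 261$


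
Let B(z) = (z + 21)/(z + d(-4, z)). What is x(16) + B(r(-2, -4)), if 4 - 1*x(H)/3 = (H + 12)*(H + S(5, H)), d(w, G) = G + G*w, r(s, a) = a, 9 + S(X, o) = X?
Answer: -7951/8 ≈ -993.88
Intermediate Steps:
S(X, o) = -9 + X
x(H) = 12 - 3*(-4 + H)*(12 + H) (x(H) = 12 - 3*(H + 12)*(H + (-9 + 5)) = 12 - 3*(12 + H)*(H - 4) = 12 - 3*(12 + H)*(-4 + H) = 12 - 3*(-4 + H)*(12 + H))
B(z) = -(21 + z)/(2*z) (B(z) = (z + 21)/(z + z*(1 - 4)) = (21 + z)/(z + z*(-3)) = (21 + z)/(z - 3*z) = (21 + z)/((-2*z)) = (21 + z)*(-1/(2*z)) = -(21 + z)/(2*z))
x(16) + B(r(-2, -4)) = (156 - 24*16 - 3*16²) + (½)*(-21 - 1*(-4))/(-4) = (156 - 384 - 3*256) + (½)*(-¼)*(-21 + 4) = (156 - 384 - 768) + (½)*(-¼)*(-17) = -996 + 17/8 = -7951/8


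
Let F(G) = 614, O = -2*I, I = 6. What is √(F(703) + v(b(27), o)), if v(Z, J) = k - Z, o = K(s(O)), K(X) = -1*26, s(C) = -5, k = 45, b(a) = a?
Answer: 2*√158 ≈ 25.140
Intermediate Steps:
O = -12 (O = -2*6 = -12)
K(X) = -26
o = -26
v(Z, J) = 45 - Z
√(F(703) + v(b(27), o)) = √(614 + (45 - 1*27)) = √(614 + (45 - 27)) = √(614 + 18) = √632 = 2*√158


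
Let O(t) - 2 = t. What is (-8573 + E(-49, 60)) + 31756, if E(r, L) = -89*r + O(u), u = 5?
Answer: 27551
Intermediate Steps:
O(t) = 2 + t
E(r, L) = 7 - 89*r (E(r, L) = -89*r + (2 + 5) = -89*r + 7 = 7 - 89*r)
(-8573 + E(-49, 60)) + 31756 = (-8573 + (7 - 89*(-49))) + 31756 = (-8573 + (7 + 4361)) + 31756 = (-8573 + 4368) + 31756 = -4205 + 31756 = 27551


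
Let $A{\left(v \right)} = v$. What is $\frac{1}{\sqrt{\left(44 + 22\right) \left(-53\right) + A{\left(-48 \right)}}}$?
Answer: $- \frac{i \sqrt{394}}{1182} \approx - 0.016793 i$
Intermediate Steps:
$\frac{1}{\sqrt{\left(44 + 22\right) \left(-53\right) + A{\left(-48 \right)}}} = \frac{1}{\sqrt{\left(44 + 22\right) \left(-53\right) - 48}} = \frac{1}{\sqrt{66 \left(-53\right) - 48}} = \frac{1}{\sqrt{-3498 - 48}} = \frac{1}{\sqrt{-3546}} = \frac{1}{3 i \sqrt{394}} = - \frac{i \sqrt{394}}{1182}$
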